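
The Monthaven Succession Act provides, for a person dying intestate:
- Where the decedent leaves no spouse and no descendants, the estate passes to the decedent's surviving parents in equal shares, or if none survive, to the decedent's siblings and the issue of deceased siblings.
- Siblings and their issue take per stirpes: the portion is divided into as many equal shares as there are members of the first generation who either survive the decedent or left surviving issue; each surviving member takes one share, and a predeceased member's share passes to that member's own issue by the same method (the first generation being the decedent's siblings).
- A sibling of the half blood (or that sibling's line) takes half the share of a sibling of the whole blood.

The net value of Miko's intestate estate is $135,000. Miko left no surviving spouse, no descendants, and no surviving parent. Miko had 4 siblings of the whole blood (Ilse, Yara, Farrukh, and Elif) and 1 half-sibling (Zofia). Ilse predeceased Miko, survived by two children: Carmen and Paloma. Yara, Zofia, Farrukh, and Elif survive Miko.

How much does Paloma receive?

Paloma receives $15,000.

The entire $135,000 passes to the siblings and their issue.
Counting each half-blood sibling's line as half a unit, there are 9/2 units in $135,000, so one unit is $30,000. Whole-blood lines (Ilse, Yara, Farrukh, and Elif) take $30,000 each; half-blood lines (Zofia) take $15,000 each.
Ilse's share ($30,000) is divided into 2 shares of $15,000: Carmen and Paloma each take $15,000.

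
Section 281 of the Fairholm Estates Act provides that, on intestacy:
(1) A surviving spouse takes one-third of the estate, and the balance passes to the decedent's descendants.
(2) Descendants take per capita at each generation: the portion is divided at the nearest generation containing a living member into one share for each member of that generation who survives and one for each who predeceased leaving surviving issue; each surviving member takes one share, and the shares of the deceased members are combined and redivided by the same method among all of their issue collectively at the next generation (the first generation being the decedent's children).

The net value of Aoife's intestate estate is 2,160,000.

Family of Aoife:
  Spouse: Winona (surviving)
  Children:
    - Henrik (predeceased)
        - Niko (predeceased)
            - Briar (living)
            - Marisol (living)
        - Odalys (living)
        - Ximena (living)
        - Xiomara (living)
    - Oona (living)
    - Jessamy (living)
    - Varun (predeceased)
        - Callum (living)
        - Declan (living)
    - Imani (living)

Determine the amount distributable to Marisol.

Marisol receives 48,000.

Winona takes one-third of 2,160,000 = 720,000. The remaining 1,440,000 passes to the descendants.
The descendants' portion (1,440,000) is divided at the children's generation into 5 shares of 288,000. Oona, Jessamy, and Imani each take 288,000. The 2 shares of the deceased (Henrik and Varun) are combined into a pool of 576,000.
That pool (576,000) is divided at the grandchildren's generation into 6 shares of 96,000. Odalys, Ximena, Xiomara, Callum, and Declan each take 96,000. The remaining share for the deceased Niko (96,000) is carried to the next generation.
That pool (96,000) is divided at the great-grandchildren's generation equally among Briar and Marisol: 48,000 each.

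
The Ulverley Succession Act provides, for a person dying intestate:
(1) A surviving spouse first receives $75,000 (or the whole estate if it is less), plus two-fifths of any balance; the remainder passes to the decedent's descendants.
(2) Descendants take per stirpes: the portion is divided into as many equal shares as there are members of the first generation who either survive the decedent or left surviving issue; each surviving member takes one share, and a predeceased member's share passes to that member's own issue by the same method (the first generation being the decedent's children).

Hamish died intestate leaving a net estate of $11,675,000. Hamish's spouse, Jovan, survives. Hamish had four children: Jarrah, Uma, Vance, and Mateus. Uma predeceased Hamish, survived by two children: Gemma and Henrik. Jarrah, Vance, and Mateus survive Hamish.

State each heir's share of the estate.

Jovan: $4,715,000; Jarrah: $1,740,000; Gemma: $870,000; Henrik: $870,000; Vance: $1,740,000; Mateus: $1,740,000

Jovan first takes $75,000, leaving a balance of $11,600,000. Jovan then takes two-fifths of the balance ($4,640,000), for a total of $4,715,000. The remaining $6,960,000 passes to the descendants.
The descendants' portion ($6,960,000) is divided into 4 shares of $1,740,000: Jarrah, Vance, and Mateus each take $1,740,000; Uma's $1,740,000 share passes to Uma's issue.
Uma's share ($1,740,000) is divided into 2 shares of $870,000: Gemma and Henrik each take $870,000.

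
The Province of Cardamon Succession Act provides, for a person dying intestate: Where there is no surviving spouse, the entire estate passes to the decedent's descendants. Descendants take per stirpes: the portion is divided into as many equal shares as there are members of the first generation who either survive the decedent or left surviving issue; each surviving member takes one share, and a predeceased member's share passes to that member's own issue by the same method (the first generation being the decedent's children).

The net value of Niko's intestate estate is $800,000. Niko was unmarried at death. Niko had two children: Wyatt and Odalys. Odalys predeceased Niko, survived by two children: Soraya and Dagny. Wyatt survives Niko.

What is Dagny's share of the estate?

Dagny receives $200,000.

The entire $800,000 passes to the descendants.
That amount ($800,000) is divided into 2 shares of $400,000: Wyatt takes $400,000; Odalys's $400,000 share passes to Odalys's issue.
Odalys's share ($400,000) is divided into 2 shares of $200,000: Soraya and Dagny each take $200,000.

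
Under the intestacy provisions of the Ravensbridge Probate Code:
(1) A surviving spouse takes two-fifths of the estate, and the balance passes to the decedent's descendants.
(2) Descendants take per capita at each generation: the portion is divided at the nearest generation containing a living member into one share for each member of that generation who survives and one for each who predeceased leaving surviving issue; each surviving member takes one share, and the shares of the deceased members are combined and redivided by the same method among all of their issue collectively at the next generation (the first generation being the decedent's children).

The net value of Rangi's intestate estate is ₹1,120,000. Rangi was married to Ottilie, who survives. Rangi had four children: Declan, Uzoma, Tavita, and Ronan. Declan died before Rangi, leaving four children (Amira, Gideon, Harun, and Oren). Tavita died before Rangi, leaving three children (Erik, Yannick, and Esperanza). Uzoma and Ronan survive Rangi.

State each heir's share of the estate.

Ottilie: ₹448,000; Amira: ₹48,000; Gideon: ₹48,000; Harun: ₹48,000; Oren: ₹48,000; Uzoma: ₹168,000; Erik: ₹48,000; Yannick: ₹48,000; Esperanza: ₹48,000; Ronan: ₹168,000

Ottilie takes two-fifths of ₹1,120,000 = ₹448,000. The remaining ₹672,000 passes to the descendants.
The descendants' portion (₹672,000) is divided at the children's generation into 4 shares of ₹168,000. Uzoma and Ronan each take ₹168,000. The 2 shares of the deceased (Declan and Tavita) are combined into a pool of ₹336,000.
That pool (₹336,000) is divided at the grandchildren's generation equally among Amira, Gideon, Harun, Oren, Erik, Yannick, and Esperanza: ₹48,000 each.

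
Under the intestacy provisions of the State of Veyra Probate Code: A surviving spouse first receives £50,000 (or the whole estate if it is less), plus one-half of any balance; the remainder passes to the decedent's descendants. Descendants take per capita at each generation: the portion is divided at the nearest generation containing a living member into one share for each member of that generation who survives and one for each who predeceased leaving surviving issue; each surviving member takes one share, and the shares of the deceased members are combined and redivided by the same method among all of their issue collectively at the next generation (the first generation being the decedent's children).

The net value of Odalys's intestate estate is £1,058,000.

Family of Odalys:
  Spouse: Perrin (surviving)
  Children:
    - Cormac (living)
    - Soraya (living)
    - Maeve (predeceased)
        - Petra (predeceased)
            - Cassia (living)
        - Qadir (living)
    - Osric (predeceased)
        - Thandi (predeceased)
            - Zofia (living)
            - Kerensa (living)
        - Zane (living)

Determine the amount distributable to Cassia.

Cassia receives £42,000.

Perrin first takes £50,000, leaving a balance of £1,008,000. Perrin then takes one-half of the balance (£504,000), for a total of £554,000. The remaining £504,000 passes to the descendants.
The descendants' portion (£504,000) is divided at the children's generation into 4 shares of £126,000. Cormac and Soraya each take £126,000. The 2 shares of the deceased (Maeve and Osric) are combined into a pool of £252,000.
That pool (£252,000) is divided at the grandchildren's generation into 4 shares of £63,000. Qadir and Zane each take £63,000. The 2 shares of the deceased (Petra and Thandi) are combined into a pool of £126,000.
That pool (£126,000) is divided at the great-grandchildren's generation equally among Cassia, Zofia, and Kerensa: £42,000 each.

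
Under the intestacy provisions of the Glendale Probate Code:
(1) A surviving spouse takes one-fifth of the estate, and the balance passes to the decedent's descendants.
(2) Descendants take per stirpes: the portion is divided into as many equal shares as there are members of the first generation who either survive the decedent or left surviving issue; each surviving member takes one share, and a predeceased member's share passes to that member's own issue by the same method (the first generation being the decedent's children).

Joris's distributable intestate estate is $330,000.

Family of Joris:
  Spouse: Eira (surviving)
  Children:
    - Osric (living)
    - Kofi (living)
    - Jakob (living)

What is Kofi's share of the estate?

Kofi receives $88,000.

Eira takes one-fifth of $330,000 = $66,000. The remaining $264,000 passes to the descendants.
The descendants' portion ($264,000) is divided into 3 shares of $88,000: Osric, Kofi, and Jakob each take $88,000.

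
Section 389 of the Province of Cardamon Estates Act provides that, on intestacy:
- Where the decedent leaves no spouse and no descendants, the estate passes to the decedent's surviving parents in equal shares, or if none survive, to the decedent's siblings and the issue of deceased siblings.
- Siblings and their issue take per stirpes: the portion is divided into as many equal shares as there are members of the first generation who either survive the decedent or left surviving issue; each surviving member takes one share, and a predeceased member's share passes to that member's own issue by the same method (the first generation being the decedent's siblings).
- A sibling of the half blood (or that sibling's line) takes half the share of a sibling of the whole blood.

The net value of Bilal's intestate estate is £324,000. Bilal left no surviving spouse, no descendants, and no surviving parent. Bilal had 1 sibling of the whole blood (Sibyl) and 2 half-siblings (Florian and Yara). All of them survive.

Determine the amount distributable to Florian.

The entire £324,000 passes to the siblings and their issue.
Counting each half-blood sibling's line as half a unit, there are 2 units in £324,000, so one unit is £162,000. Whole-blood lines (Sibyl) take £162,000 each; half-blood lines (Florian and Yara) take £81,000 each.

Florian receives £81,000.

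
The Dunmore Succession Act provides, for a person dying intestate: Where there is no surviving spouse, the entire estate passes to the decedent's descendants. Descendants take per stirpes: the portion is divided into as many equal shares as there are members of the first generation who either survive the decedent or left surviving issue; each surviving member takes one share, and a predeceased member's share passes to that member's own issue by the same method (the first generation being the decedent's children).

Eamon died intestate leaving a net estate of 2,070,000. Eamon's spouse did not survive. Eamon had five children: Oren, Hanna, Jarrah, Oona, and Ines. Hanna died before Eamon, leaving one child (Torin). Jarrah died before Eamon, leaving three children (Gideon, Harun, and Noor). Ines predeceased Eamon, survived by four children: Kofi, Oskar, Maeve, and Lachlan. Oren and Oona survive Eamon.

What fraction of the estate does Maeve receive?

Maeve receives 1/20 of the estate.

The entire 2,070,000 passes to the descendants.
That amount (2,070,000) is divided into 5 shares of 414,000: Oren and Oona each take 414,000; Hanna's 414,000 share passes to Hanna's issue; Jarrah's 414,000 share passes to Jarrah's issue; Ines's 414,000 share passes to Ines's issue.
Hanna's share (414,000) passes entirely to Torin.
Jarrah's share (414,000) is divided into 3 shares of 138,000: Gideon, Harun, and Noor each take 138,000.
Ines's share (414,000) is divided into 4 shares of 103,500: Kofi, Oskar, Maeve, and Lachlan each take 103,500.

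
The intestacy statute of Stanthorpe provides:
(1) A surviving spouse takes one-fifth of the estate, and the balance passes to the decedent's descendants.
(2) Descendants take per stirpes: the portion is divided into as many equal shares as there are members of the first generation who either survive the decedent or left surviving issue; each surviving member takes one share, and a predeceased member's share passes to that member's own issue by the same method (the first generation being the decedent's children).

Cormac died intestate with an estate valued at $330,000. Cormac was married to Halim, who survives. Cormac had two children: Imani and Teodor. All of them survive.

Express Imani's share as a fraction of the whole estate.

Imani receives 2/5 of the estate.

Halim takes one-fifth of $330,000 = $66,000. The remaining $264,000 passes to the descendants.
The descendants' portion ($264,000) is divided into 2 shares of $132,000: Imani and Teodor each take $132,000.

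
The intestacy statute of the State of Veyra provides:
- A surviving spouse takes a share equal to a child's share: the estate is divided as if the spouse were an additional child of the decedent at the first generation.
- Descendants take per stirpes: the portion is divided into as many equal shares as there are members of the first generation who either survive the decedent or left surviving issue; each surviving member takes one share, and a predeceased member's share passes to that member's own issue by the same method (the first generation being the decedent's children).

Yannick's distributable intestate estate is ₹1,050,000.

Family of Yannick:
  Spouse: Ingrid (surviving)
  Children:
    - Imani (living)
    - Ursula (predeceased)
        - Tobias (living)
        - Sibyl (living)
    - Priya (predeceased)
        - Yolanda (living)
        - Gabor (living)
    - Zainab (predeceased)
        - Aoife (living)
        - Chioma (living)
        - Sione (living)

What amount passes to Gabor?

The spouse counts as an additional share at the children's level, so there are 5 primary shares of ₹210,000. Ingrid takes one such share (₹210,000).
The children's combined portion (₹840,000) is divided into 4 shares of ₹210,000: Imani takes ₹210,000; Ursula's ₹210,000 share passes to Ursula's issue; Priya's ₹210,000 share passes to Priya's issue; Zainab's ₹210,000 share passes to Zainab's issue.
Ursula's share (₹210,000) is divided into 2 shares of ₹105,000: Tobias and Sibyl each take ₹105,000.
Priya's share (₹210,000) is divided into 2 shares of ₹105,000: Yolanda and Gabor each take ₹105,000.
Zainab's share (₹210,000) is divided into 3 shares of ₹70,000: Aoife, Chioma, and Sione each take ₹70,000.

Gabor receives ₹105,000.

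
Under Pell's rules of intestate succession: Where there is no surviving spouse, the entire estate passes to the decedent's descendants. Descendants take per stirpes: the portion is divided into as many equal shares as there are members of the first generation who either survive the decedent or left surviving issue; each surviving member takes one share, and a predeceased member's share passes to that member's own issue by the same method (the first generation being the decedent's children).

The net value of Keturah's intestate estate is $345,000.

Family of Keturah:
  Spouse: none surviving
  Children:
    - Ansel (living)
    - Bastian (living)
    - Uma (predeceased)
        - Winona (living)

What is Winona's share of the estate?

Winona receives $115,000.

The entire $345,000 passes to the descendants.
That amount ($345,000) is divided into 3 shares of $115,000: Ansel and Bastian each take $115,000; Uma's $115,000 share passes to Uma's issue.
Uma's share ($115,000) passes entirely to Winona.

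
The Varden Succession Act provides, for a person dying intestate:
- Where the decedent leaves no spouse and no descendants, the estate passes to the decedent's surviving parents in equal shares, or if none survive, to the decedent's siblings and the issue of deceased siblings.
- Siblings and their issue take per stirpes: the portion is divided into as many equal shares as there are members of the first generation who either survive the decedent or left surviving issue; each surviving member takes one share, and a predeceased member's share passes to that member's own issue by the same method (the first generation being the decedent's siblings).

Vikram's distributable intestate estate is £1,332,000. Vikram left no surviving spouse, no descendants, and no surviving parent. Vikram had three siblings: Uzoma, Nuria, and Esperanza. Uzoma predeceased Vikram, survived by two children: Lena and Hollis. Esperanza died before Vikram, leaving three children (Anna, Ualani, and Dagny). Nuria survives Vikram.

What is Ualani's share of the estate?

The entire £1,332,000 passes to the siblings and their issue.
That amount (£1,332,000) is divided into 3 shares of £444,000: Nuria takes £444,000; Uzoma's £444,000 share passes to Uzoma's issue; Esperanza's £444,000 share passes to Esperanza's issue.
Uzoma's share (£444,000) is divided into 2 shares of £222,000: Lena and Hollis each take £222,000.
Esperanza's share (£444,000) is divided into 3 shares of £148,000: Anna, Ualani, and Dagny each take £148,000.

Ualani receives £148,000.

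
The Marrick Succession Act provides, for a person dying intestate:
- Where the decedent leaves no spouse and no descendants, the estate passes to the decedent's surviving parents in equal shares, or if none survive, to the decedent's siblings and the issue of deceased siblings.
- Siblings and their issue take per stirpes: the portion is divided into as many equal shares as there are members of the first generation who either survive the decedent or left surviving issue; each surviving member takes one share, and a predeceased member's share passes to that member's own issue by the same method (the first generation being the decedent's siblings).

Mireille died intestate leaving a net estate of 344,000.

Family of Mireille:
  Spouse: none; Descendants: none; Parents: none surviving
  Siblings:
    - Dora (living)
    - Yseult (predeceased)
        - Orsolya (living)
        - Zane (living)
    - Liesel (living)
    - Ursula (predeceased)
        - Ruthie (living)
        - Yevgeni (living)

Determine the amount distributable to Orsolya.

Orsolya receives 43,000.

The entire 344,000 passes to the siblings and their issue.
That amount (344,000) is divided into 4 shares of 86,000: Dora and Liesel each take 86,000; Yseult's 86,000 share passes to Yseult's issue; Ursula's 86,000 share passes to Ursula's issue.
Yseult's share (86,000) is divided into 2 shares of 43,000: Orsolya and Zane each take 43,000.
Ursula's share (86,000) is divided into 2 shares of 43,000: Ruthie and Yevgeni each take 43,000.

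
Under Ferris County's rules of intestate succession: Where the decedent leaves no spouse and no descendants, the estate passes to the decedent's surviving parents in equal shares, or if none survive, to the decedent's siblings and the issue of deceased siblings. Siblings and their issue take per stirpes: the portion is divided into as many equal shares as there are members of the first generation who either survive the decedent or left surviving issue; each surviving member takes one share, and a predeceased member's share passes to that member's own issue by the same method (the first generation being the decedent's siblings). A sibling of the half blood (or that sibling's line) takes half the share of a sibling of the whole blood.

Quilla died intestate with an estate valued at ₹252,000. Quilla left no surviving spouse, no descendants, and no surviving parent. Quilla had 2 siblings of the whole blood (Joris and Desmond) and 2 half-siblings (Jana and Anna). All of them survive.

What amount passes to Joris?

The entire ₹252,000 passes to the siblings and their issue.
Counting each half-blood sibling's line as half a unit, there are 3 units in ₹252,000, so one unit is ₹84,000. Whole-blood lines (Joris and Desmond) take ₹84,000 each; half-blood lines (Jana and Anna) take ₹42,000 each.

Joris receives ₹84,000.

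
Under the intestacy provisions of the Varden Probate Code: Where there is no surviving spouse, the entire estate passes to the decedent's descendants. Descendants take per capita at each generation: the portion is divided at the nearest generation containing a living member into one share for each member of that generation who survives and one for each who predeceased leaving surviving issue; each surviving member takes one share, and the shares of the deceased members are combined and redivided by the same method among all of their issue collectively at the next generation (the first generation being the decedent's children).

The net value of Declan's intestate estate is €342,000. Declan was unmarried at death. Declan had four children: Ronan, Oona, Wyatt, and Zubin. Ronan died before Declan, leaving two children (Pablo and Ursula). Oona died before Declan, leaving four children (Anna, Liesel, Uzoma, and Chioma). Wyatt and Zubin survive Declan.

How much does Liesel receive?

The entire €342,000 passes to the descendants.
That amount (€342,000) is divided at the children's generation into 4 shares of €85,500. Wyatt and Zubin each take €85,500. The 2 shares of the deceased (Ronan and Oona) are combined into a pool of €171,000.
That pool (€171,000) is divided at the grandchildren's generation equally among Pablo, Ursula, Anna, Liesel, Uzoma, and Chioma: €28,500 each.

Liesel receives €28,500.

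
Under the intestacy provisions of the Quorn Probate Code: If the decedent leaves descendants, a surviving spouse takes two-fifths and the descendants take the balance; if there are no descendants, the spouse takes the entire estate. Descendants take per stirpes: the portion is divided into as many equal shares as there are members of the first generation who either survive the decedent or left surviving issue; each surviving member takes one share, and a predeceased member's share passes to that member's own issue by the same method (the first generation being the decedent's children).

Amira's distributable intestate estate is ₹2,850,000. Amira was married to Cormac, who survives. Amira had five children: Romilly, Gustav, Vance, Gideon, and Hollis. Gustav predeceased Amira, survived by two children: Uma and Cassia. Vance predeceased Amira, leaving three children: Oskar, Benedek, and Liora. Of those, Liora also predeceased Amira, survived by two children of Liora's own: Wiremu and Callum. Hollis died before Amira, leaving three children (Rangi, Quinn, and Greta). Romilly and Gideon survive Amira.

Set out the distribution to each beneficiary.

Cormac takes two-fifths of ₹2,850,000 = ₹1,140,000. The remaining ₹1,710,000 passes to the descendants.
The descendants' portion (₹1,710,000) is divided into 5 shares of ₹342,000: Romilly and Gideon each take ₹342,000; Gustav's ₹342,000 share passes to Gustav's issue; Vance's ₹342,000 share passes to Vance's issue; Hollis's ₹342,000 share passes to Hollis's issue.
Gustav's share (₹342,000) is divided into 2 shares of ₹171,000: Uma and Cassia each take ₹171,000.
Vance's share (₹342,000) is divided into 3 shares of ₹114,000: Oskar and Benedek each take ₹114,000; Liora's ₹114,000 share passes to Liora's issue.
Liora's share (₹114,000) is divided into 2 shares of ₹57,000: Wiremu and Callum each take ₹57,000.
Hollis's share (₹342,000) is divided into 3 shares of ₹114,000: Rangi, Quinn, and Greta each take ₹114,000.

Cormac: ₹1,140,000; Romilly: ₹342,000; Uma: ₹171,000; Cassia: ₹171,000; Oskar: ₹114,000; Benedek: ₹114,000; Wiremu: ₹57,000; Callum: ₹57,000; Gideon: ₹342,000; Rangi: ₹114,000; Quinn: ₹114,000; Greta: ₹114,000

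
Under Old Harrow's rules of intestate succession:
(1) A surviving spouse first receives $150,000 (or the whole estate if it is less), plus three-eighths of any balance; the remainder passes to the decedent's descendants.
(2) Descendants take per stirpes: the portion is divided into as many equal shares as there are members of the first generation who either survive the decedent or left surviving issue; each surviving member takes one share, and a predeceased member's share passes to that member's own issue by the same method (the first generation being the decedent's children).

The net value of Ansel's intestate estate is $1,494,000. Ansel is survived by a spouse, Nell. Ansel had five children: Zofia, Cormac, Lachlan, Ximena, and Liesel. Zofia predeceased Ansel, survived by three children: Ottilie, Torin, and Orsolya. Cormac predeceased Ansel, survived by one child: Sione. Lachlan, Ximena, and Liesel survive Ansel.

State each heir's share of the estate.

Nell: $654,000; Ottilie: $56,000; Torin: $56,000; Orsolya: $56,000; Sione: $168,000; Lachlan: $168,000; Ximena: $168,000; Liesel: $168,000

Nell first takes $150,000, leaving a balance of $1,344,000. Nell then takes three-eighths of the balance ($504,000), for a total of $654,000. The remaining $840,000 passes to the descendants.
The descendants' portion ($840,000) is divided into 5 shares of $168,000: Lachlan, Ximena, and Liesel each take $168,000; Zofia's $168,000 share passes to Zofia's issue; Cormac's $168,000 share passes to Cormac's issue.
Zofia's share ($168,000) is divided into 3 shares of $56,000: Ottilie, Torin, and Orsolya each take $56,000.
Cormac's share ($168,000) passes entirely to Sione.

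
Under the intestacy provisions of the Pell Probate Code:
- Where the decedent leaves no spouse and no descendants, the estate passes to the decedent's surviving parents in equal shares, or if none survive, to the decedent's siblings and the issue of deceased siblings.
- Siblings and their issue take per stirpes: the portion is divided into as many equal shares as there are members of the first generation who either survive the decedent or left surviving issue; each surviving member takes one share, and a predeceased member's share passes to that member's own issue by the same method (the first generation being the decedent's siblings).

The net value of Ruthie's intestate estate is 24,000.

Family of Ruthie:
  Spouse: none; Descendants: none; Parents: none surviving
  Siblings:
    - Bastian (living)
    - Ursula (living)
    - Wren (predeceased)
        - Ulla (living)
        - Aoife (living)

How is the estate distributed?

The entire 24,000 passes to the siblings and their issue.
That amount (24,000) is divided into 3 shares of 8,000: Bastian and Ursula each take 8,000; Wren's 8,000 share passes to Wren's issue.
Wren's share (8,000) is divided into 2 shares of 4,000: Ulla and Aoife each take 4,000.

Bastian: 8,000; Ursula: 8,000; Ulla: 4,000; Aoife: 4,000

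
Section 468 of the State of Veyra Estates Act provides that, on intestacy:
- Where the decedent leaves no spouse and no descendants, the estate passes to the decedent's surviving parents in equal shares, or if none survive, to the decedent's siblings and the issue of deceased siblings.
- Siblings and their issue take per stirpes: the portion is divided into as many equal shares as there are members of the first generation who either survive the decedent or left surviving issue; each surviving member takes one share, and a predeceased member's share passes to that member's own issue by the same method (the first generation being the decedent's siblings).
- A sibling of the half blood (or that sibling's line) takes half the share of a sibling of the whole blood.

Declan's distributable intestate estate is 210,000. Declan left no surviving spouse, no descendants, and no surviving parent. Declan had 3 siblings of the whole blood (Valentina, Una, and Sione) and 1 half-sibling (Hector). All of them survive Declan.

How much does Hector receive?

Hector receives 30,000.

The entire 210,000 passes to the siblings and their issue.
Counting each half-blood sibling's line as half a unit, there are 7/2 units in 210,000, so one unit is 60,000. Whole-blood lines (Valentina, Una, and Sione) take 60,000 each; half-blood lines (Hector) take 30,000 each.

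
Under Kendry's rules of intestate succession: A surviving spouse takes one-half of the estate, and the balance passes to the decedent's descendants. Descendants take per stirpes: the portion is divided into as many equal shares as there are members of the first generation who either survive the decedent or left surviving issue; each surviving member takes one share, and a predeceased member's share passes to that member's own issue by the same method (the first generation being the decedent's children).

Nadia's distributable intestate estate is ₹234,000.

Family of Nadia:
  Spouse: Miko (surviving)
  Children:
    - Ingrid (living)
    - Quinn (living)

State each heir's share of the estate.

Miko takes one-half of ₹234,000 = ₹117,000. The remaining ₹117,000 passes to the descendants.
The descendants' portion (₹117,000) is divided into 2 shares of ₹58,500: Ingrid and Quinn each take ₹58,500.

Miko: ₹117,000; Ingrid: ₹58,500; Quinn: ₹58,500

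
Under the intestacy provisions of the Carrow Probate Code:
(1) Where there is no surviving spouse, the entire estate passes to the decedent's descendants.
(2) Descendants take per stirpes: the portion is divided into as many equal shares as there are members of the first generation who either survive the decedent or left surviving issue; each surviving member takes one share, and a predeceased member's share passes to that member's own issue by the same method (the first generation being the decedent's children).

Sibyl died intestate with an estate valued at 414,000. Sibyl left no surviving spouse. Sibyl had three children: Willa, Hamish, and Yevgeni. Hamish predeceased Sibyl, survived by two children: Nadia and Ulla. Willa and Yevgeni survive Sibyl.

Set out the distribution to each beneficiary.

The entire 414,000 passes to the descendants.
That amount (414,000) is divided into 3 shares of 138,000: Willa and Yevgeni each take 138,000; Hamish's 138,000 share passes to Hamish's issue.
Hamish's share (138,000) is divided into 2 shares of 69,000: Nadia and Ulla each take 69,000.

Willa: 138,000; Nadia: 69,000; Ulla: 69,000; Yevgeni: 138,000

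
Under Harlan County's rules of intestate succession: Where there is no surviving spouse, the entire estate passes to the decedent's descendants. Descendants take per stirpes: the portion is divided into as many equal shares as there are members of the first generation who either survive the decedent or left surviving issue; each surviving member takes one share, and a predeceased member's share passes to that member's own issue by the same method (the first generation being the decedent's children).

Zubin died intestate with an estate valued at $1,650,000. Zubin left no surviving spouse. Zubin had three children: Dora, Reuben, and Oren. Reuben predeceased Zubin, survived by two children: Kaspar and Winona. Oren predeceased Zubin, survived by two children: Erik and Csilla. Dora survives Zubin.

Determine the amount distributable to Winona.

Winona receives $275,000.

The entire $1,650,000 passes to the descendants.
That amount ($1,650,000) is divided into 3 shares of $550,000: Dora takes $550,000; Reuben's $550,000 share passes to Reuben's issue; Oren's $550,000 share passes to Oren's issue.
Reuben's share ($550,000) is divided into 2 shares of $275,000: Kaspar and Winona each take $275,000.
Oren's share ($550,000) is divided into 2 shares of $275,000: Erik and Csilla each take $275,000.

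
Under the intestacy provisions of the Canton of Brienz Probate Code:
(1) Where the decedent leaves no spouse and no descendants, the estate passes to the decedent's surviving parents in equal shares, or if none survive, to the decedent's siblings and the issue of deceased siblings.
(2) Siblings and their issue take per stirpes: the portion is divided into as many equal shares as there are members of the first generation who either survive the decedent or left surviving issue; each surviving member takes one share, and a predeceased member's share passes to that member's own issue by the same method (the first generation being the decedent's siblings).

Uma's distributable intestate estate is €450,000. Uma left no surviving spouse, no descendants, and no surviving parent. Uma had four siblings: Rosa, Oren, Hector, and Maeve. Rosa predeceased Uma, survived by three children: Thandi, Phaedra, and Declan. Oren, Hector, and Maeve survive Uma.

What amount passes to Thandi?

Thandi receives €37,500.

The entire €450,000 passes to the siblings and their issue.
That amount (€450,000) is divided into 4 shares of €112,500: Oren, Hector, and Maeve each take €112,500; Rosa's €112,500 share passes to Rosa's issue.
Rosa's share (€112,500) is divided into 3 shares of €37,500: Thandi, Phaedra, and Declan each take €37,500.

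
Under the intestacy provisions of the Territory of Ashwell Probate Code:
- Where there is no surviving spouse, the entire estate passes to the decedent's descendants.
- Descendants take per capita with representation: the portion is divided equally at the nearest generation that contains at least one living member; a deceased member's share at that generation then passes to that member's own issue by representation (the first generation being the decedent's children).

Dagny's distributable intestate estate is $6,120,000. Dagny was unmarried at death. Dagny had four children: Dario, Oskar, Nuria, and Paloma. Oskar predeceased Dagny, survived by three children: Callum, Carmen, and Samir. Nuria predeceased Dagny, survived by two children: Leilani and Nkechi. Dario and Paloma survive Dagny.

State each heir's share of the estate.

Dario: $1,530,000; Callum: $510,000; Carmen: $510,000; Samir: $510,000; Leilani: $765,000; Nkechi: $765,000; Paloma: $1,530,000

The entire $6,120,000 passes to the descendants.
That amount ($6,120,000) is divided into 4 shares of $1,530,000: Dario and Paloma each take $1,530,000; Oskar's $1,530,000 share passes to Oskar's issue; Nuria's $1,530,000 share passes to Nuria's issue.
Oskar's share ($1,530,000) is divided into 3 shares of $510,000: Callum, Carmen, and Samir each take $510,000.
Nuria's share ($1,530,000) is divided into 2 shares of $765,000: Leilani and Nkechi each take $765,000.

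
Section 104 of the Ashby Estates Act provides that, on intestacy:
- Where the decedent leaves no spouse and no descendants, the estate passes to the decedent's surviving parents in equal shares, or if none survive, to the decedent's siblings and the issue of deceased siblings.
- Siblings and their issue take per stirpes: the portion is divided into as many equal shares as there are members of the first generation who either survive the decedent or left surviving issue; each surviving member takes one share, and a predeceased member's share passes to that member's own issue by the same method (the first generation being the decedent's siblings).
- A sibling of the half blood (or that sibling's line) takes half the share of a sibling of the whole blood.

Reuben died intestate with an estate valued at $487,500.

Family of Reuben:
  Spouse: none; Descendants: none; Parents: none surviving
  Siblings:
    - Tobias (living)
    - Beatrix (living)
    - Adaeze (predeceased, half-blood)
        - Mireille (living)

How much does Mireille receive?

The entire $487,500 passes to the siblings and their issue.
Counting each half-blood sibling's line as half a unit, there are 5/2 units in $487,500, so one unit is $195,000. Whole-blood lines (Tobias and Beatrix) take $195,000 each; half-blood lines (Adaeze) take $97,500 each.
Adaeze's share ($97,500) passes entirely to Mireille.

Mireille receives $97,500.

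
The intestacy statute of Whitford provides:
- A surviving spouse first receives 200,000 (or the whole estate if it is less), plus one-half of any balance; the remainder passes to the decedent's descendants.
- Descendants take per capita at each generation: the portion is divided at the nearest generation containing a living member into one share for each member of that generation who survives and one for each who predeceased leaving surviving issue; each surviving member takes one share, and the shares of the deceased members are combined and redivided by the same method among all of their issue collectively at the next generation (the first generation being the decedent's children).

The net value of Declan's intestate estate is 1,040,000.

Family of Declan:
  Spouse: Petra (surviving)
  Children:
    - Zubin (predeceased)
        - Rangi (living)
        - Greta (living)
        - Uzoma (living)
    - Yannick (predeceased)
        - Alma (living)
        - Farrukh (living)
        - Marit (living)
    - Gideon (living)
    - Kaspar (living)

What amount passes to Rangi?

Petra first takes 200,000, leaving a balance of 840,000. Petra then takes one-half of the balance (420,000), for a total of 620,000. The remaining 420,000 passes to the descendants.
The descendants' portion (420,000) is divided at the children's generation into 4 shares of 105,000. Gideon and Kaspar each take 105,000. The 2 shares of the deceased (Zubin and Yannick) are combined into a pool of 210,000.
That pool (210,000) is divided at the grandchildren's generation equally among Rangi, Greta, Uzoma, Alma, Farrukh, and Marit: 35,000 each.

Rangi receives 35,000.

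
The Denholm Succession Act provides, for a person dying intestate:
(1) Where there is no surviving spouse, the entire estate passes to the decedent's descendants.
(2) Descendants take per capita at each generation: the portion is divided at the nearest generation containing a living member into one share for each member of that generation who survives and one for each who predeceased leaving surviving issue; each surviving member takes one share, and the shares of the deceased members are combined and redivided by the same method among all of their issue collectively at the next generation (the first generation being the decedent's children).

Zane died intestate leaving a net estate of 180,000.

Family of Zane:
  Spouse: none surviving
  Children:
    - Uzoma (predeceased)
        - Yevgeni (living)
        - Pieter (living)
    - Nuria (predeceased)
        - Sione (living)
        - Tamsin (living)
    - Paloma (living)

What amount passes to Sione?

Sione receives 30,000.

The entire 180,000 passes to the descendants.
That amount (180,000) is divided at the children's generation into 3 shares of 60,000. Paloma takes 60,000. The 2 shares of the deceased (Uzoma and Nuria) are combined into a pool of 120,000.
That pool (120,000) is divided at the grandchildren's generation equally among Yevgeni, Pieter, Sione, and Tamsin: 30,000 each.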